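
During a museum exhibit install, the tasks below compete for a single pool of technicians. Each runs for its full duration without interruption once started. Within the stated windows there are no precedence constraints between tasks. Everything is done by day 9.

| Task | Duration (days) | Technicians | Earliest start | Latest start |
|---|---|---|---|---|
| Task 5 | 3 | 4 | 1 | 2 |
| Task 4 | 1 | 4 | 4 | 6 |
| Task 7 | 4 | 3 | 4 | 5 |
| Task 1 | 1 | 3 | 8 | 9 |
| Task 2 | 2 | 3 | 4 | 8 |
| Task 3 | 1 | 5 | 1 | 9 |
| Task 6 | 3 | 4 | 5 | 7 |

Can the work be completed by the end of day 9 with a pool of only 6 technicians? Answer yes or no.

The minimum achievable peak is 7; 6 < 7, so no feasible schedule stays within the cap.

no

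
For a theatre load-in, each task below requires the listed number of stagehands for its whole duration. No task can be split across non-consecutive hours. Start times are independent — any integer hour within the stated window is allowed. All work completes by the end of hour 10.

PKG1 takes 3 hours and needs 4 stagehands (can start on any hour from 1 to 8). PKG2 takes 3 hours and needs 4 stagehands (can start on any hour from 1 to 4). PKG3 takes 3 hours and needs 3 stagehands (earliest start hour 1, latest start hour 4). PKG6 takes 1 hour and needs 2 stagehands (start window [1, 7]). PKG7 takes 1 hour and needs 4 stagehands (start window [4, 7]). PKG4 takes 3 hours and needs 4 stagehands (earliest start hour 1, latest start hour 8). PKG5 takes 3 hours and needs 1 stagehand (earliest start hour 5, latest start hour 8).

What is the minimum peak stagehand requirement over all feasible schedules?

7

Early-start (PKG1@1, PKG2@1, PKG3@1, PKG6@1, PKG7@4, PKG4@1, PKG5@5) gives peak 17: h1:17  h2:15  h3:15  h4:4  h5:1  h6:1  h7:1  h8:0  h9:0  h10:0.
Shift PKG2→4, PKG6→4, PKG7→7, PKG4→8.
Schedule PKG1@1, PKG2@4, PKG3@1, PKG6@4, PKG7@7, PKG4@8, PKG5@5: h1:7  h2:7  h3:7  h4:6  h5:5  h6:5  h7:5  h8:4  h9:4  h10:4 — peak 7.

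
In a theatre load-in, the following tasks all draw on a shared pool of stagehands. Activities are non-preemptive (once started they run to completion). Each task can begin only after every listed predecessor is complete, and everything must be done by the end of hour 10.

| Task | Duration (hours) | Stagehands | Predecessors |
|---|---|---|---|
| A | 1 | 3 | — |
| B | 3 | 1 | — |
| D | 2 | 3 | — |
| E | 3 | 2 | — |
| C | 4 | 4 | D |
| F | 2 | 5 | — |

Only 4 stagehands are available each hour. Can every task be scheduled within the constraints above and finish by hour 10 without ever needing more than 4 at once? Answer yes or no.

no

Total stagehand-hours = 44; over 10 hours the average is 44/10 > 4, so some hour must exceed 4.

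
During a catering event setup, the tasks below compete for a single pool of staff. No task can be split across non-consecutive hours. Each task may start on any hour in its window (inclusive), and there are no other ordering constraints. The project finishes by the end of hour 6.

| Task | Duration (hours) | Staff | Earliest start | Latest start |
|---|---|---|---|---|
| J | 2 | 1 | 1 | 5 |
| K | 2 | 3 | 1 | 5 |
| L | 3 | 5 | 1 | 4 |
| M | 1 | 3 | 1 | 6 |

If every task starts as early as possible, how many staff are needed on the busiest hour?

12

Early-start schedule: J@1, K@1, L@1, M@1.
Load per hour: hour 1: 12, hour 2: 9, hour 3: 5, hour 4: 0, hour 5: 0, hour 6: 0.
Peak is 12.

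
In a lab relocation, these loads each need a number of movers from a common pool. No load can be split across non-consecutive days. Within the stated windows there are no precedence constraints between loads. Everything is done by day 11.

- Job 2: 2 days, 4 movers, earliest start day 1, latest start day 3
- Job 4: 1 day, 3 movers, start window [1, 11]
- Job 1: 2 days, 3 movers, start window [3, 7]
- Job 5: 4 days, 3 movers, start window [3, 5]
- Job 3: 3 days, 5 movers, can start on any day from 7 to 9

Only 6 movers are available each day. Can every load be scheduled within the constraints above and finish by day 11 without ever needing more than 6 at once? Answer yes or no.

yes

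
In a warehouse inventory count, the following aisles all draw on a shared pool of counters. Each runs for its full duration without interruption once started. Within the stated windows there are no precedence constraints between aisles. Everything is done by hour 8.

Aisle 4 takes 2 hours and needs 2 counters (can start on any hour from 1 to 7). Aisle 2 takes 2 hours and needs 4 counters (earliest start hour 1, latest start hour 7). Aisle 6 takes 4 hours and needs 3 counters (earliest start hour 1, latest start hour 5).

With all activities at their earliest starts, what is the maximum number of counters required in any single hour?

9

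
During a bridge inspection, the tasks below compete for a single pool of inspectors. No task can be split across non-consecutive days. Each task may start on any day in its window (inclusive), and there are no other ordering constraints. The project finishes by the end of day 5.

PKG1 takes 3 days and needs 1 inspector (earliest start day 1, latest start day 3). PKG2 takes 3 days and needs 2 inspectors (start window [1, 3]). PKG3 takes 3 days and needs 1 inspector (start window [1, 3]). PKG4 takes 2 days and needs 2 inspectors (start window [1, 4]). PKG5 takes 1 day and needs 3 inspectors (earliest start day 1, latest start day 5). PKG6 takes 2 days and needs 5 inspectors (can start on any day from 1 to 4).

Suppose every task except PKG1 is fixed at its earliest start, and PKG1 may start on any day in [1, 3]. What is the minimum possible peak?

PKG1@1: d1:14  d2:11  d3:4  d4:0  d5:0 → peak 14
PKG1@2: d1:13  d2:11  d3:4  d4:1  d5:0 → peak 13
PKG1@3: d1:13  d2:10  d3:4  d4:1  d5:1 → peak 13
Best is PKG1@2, peak 13.

13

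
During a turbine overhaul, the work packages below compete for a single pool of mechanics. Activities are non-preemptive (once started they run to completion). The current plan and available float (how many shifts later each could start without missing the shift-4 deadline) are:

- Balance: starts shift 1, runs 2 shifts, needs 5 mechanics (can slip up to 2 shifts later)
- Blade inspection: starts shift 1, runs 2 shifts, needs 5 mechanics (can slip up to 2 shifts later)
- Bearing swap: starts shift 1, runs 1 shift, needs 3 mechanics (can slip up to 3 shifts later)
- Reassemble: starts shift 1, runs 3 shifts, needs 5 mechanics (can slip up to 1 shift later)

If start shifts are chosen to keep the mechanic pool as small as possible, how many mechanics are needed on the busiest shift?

Early-start (Balance@1, Blade inspection@1, Bearing swap@1, Reassemble@1) gives peak 18: s1:18  s2:15  s3:5  s4:0.
Shift Blade inspection→3, Reassemble→2.
Schedule Balance@1, Blade inspection@3, Bearing swap@1, Reassemble@2: s1:8  s2:10  s3:10  s4:10 — peak 10.
Total mechanic-shifts = 38 over 4 shifts ⇒ peak ≥ ⌈38/4⌉ = 10, so 10 is optimal.

10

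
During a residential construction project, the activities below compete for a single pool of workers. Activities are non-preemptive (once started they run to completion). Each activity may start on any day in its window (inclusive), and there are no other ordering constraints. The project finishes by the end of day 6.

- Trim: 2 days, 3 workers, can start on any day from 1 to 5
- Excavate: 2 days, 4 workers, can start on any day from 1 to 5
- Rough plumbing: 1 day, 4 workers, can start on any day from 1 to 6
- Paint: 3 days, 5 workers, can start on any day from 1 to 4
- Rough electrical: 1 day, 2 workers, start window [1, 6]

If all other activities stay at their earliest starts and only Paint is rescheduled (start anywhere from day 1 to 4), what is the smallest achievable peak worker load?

Paint@1: d1:18  d2:12  d3:5  d4:0  d5:0  d6:0 → peak 18
Paint@2: d1:13  d2:12  d3:5  d4:5  d5:0  d6:0 → peak 13
Paint@3: d1:13  d2:7  d3:5  d4:5  d5:5  d6:0 → peak 13
Paint@4: d1:13  d2:7  d3:0  d4:5  d5:5  d6:5 → peak 13
Best is Paint@2, peak 13.

13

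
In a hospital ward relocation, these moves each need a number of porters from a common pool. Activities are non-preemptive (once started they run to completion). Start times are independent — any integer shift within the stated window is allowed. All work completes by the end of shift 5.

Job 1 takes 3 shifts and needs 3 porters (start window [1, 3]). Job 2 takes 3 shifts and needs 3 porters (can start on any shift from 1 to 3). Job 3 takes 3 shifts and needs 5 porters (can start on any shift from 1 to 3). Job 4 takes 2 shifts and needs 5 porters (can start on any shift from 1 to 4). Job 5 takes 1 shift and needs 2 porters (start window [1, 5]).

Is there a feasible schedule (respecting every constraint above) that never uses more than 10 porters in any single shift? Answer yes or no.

The minimum achievable peak is 11; 10 < 11, so no feasible schedule stays within the cap.

no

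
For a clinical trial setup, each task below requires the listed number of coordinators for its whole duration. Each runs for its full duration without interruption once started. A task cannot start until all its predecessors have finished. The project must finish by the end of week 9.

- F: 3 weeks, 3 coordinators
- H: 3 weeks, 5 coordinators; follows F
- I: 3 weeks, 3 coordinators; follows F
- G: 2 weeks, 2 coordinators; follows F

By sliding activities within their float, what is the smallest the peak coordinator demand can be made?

Early-start (F@1, H@4, I@4, G@4) gives peak 10: w1:3  w2:3  w3:3  w4:10  w5:10  w6:8  w7:0  w8:0  w9:0.
Shift I→7, G→7.
Schedule F@1, H@4, I@7, G@7: w1:3  w2:3  w3:3  w4:5  w5:5  w6:5  w7:5  w8:5  w9:3 — peak 5.
Total coordinator-weeks = 37 over 9 weeks ⇒ peak ≥ ⌈37/9⌉ = 5, so 5 is optimal.

5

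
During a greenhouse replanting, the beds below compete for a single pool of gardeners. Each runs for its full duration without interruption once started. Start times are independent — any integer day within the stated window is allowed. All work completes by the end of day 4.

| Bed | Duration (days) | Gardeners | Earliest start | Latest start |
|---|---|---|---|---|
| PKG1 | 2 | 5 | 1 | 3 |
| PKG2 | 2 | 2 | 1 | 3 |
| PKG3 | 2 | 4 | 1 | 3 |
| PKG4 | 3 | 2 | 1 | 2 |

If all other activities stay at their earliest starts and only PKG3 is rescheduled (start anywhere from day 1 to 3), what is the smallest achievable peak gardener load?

9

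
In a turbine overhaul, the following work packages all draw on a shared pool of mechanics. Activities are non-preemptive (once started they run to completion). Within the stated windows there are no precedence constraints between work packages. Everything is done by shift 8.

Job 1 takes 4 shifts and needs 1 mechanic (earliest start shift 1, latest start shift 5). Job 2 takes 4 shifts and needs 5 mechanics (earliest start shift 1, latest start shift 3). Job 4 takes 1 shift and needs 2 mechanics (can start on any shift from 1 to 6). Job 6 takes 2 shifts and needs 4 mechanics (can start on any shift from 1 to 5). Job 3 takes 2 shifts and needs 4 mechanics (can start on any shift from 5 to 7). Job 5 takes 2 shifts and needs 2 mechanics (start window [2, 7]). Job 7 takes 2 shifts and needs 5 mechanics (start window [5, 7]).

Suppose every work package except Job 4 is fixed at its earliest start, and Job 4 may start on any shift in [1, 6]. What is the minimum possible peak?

Job 4@1: s1:12  s2:12  s3:8  s4:6  s5:9  s6:9  s7:0  s8:0 → peak 12
Job 4@2: s1:10  s2:14  s3:8  s4:6  s5:9  s6:9  s7:0  s8:0 → peak 14
Job 4@3: s1:10  s2:12  s3:10  s4:6  s5:9  s6:9  s7:0  s8:0 → peak 12
Job 4@4: s1:10  s2:12  s3:8  s4:8  s5:9  s6:9  s7:0  s8:0 → peak 12
Job 4@5: s1:10  s2:12  s3:8  s4:6  s5:11  s6:9  s7:0  s8:0 → peak 12
Job 4@6: s1:10  s2:12  s3:8  s4:6  s5:9  s6:11  s7:0  s8:0 → peak 12
Best is Job 4@1, peak 12.

12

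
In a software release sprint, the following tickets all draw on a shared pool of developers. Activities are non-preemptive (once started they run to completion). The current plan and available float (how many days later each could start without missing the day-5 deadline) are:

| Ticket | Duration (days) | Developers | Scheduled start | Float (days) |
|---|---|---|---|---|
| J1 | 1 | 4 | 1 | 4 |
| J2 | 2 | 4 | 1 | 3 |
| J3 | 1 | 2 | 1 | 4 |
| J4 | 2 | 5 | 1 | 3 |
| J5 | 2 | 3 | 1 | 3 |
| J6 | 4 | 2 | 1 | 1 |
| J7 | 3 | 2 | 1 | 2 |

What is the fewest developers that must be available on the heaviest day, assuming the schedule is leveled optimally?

9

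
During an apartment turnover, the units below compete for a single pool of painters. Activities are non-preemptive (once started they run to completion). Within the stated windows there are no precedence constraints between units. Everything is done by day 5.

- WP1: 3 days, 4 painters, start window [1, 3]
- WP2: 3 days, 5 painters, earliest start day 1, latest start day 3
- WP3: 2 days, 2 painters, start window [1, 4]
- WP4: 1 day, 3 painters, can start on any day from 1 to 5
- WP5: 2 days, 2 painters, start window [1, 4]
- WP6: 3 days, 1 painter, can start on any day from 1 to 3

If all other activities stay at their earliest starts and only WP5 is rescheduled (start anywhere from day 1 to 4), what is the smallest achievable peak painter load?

WP5@1: d1:17  d2:14  d3:10  d4:0  d5:0 → peak 17
WP5@2: d1:15  d2:14  d3:12  d4:0  d5:0 → peak 15
WP5@3: d1:15  d2:12  d3:12  d4:2  d5:0 → peak 15
WP5@4: d1:15  d2:12  d3:10  d4:2  d5:2 → peak 15
Best is WP5@2, peak 15.

15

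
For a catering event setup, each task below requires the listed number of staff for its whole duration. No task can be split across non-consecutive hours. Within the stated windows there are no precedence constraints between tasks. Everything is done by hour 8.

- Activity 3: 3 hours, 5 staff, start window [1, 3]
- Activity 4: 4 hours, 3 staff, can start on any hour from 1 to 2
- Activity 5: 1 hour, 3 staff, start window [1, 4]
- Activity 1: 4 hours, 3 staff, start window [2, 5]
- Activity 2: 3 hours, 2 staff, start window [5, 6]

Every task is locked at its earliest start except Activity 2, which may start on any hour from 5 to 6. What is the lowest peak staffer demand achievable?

11

Activity 2@5: h1:11  h2:11  h3:11  h4:6  h5:5  h6:2  h7:2  h8:0 → peak 11
Activity 2@6: h1:11  h2:11  h3:11  h4:6  h5:3  h6:2  h7:2  h8:2 → peak 11
Best is Activity 2@5, peak 11.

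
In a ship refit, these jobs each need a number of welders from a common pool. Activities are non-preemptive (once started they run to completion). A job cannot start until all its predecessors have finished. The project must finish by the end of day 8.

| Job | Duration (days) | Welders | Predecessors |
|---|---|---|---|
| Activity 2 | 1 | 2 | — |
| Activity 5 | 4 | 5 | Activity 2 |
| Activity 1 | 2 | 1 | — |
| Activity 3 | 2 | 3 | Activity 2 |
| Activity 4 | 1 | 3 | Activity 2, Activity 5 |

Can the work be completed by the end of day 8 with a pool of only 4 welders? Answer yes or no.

no

Total welder-days = 33; over 8 days the average is 33/8 > 4, so some day must exceed 4.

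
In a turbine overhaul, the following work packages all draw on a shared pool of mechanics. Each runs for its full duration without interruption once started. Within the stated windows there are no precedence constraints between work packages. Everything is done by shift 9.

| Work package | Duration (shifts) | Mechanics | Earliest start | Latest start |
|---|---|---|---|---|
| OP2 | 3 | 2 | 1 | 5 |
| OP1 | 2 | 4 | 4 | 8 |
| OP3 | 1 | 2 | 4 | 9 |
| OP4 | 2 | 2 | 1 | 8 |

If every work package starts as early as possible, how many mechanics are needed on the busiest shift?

Early-start schedule: OP2@1, OP1@4, OP3@4, OP4@1.
Load per shift: shift 1: 4, shift 2: 4, shift 3: 2, shift 4: 6, shift 5: 4, shift 6: 0, shift 7: 0, shift 8: 0, shift 9: 0.
Peak is 6.

6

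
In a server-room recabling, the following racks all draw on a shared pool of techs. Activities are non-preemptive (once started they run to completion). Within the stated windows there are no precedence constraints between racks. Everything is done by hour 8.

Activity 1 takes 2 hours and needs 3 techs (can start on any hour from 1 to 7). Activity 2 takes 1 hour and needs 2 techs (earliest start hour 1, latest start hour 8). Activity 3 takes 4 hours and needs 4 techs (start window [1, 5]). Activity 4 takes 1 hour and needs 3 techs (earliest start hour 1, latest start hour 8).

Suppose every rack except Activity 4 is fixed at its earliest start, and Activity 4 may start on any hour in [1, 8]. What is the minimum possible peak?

Activity 4@1: h1:12  h2:7  h3:4  h4:4  h5:0  h6:0  h7:0  h8:0 → peak 12
Activity 4@2: h1:9  h2:10  h3:4  h4:4  h5:0  h6:0  h7:0  h8:0 → peak 10
Activity 4@3: h1:9  h2:7  h3:7  h4:4  h5:0  h6:0  h7:0  h8:0 → peak 9
Activity 4@4: h1:9  h2:7  h3:4  h4:7  h5:0  h6:0  h7:0  h8:0 → peak 9
Activity 4@5: h1:9  h2:7  h3:4  h4:4  h5:3  h6:0  h7:0  h8:0 → peak 9
Activity 4@6: h1:9  h2:7  h3:4  h4:4  h5:0  h6:3  h7:0  h8:0 → peak 9
Activity 4@7: h1:9  h2:7  h3:4  h4:4  h5:0  h6:0  h7:3  h8:0 → peak 9
Activity 4@8: h1:9  h2:7  h3:4  h4:4  h5:0  h6:0  h7:0  h8:3 → peak 9
Best is Activity 4@3, peak 9.

9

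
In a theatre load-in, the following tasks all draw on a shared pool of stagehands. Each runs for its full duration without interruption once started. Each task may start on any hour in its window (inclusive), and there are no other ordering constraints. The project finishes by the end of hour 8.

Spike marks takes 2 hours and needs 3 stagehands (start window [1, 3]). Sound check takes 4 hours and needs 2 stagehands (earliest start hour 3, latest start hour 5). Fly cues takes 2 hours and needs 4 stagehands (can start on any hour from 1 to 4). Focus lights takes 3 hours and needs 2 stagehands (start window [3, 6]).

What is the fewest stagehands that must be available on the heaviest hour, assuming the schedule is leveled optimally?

Early-start (Spike marks@1, Sound check@3, Fly cues@1, Focus lights@3) gives peak 7: h1:7  h2:7  h3:4  h4:4  h5:4  h6:2  h7:0  h8:0.
Shift Sound check→5, Fly cues→3, Focus lights→5.
Schedule Spike marks@1, Sound check@5, Fly cues@3, Focus lights@5: h1:3  h2:3  h3:4  h4:4  h5:4  h6:4  h7:4  h8:2 — peak 4.
Total stagehand-hours = 28 over 8 hours ⇒ peak ≥ ⌈28/8⌉ = 4, so 4 is optimal.

4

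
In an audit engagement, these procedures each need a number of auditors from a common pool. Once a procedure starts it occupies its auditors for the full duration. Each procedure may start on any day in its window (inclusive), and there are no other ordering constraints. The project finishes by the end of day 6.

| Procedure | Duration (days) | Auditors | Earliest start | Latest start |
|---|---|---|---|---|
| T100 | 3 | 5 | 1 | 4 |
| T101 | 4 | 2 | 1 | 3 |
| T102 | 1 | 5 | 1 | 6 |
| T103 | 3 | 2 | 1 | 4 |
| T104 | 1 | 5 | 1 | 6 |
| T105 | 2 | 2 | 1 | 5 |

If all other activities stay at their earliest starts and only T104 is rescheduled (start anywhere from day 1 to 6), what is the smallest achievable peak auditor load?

16

T104@1: d1:21  d2:11  d3:9  d4:2  d5:0  d6:0 → peak 21
T104@2: d1:16  d2:16  d3:9  d4:2  d5:0  d6:0 → peak 16
T104@3: d1:16  d2:11  d3:14  d4:2  d5:0  d6:0 → peak 16
T104@4: d1:16  d2:11  d3:9  d4:7  d5:0  d6:0 → peak 16
T104@5: d1:16  d2:11  d3:9  d4:2  d5:5  d6:0 → peak 16
T104@6: d1:16  d2:11  d3:9  d4:2  d5:0  d6:5 → peak 16
Best is T104@2, peak 16.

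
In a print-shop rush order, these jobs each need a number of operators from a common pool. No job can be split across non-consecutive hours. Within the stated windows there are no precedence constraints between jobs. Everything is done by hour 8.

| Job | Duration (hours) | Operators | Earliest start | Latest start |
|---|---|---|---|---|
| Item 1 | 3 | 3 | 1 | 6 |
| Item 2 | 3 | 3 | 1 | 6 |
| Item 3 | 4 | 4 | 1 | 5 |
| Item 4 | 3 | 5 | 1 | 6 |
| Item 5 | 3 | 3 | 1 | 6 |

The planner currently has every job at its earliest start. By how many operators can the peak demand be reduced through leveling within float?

9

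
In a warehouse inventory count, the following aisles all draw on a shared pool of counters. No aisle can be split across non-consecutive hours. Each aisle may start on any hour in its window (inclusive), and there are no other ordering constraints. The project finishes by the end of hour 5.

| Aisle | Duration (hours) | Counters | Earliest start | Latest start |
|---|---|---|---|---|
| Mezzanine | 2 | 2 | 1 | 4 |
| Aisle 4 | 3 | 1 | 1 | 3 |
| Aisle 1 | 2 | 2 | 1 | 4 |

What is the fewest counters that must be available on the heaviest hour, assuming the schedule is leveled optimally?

3

Early-start (Mezzanine@1, Aisle 4@1, Aisle 1@1) gives peak 5: h1:5  h2:5  h3:1  h4:0  h5:0.
Shift Aisle 1→3.
Schedule Mezzanine@1, Aisle 4@1, Aisle 1@3: h1:3  h2:3  h3:3  h4:2  h5:0 — peak 3.
Total counter-hours = 11 over 5 hours ⇒ peak ≥ ⌈11/5⌉ = 3, so 3 is optimal.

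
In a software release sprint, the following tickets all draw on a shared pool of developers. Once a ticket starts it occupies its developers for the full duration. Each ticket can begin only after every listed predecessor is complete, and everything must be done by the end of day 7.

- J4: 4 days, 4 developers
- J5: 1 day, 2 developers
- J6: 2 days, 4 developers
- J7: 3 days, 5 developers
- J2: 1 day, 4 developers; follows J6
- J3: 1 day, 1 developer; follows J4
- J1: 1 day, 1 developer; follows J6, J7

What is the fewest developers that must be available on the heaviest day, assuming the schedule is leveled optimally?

9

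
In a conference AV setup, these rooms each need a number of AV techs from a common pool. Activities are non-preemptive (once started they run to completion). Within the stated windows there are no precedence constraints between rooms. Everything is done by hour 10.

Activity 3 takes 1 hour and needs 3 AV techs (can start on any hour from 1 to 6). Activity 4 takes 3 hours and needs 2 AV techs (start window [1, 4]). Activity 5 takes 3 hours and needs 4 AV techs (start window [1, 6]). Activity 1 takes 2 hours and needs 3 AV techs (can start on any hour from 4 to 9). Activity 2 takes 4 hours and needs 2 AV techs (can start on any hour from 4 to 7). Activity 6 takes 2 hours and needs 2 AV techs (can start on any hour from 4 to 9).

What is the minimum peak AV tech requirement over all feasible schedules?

Early-start (Activity 3@1, Activity 4@1, Activity 5@1, Activity 1@4, Activity 2@4, Activity 6@4) gives peak 9: h1:9  h2:6  h3:6  h4:7  h5:7  h6:2  h7:2  h8:0  h9:0  h10:0.
Shift Activity 5→4, Activity 1→7, Activity 2→7, Activity 6→9.
Schedule Activity 3@1, Activity 4@1, Activity 5@4, Activity 1@7, Activity 2@7, Activity 6@9: h1:5  h2:2  h3:2  h4:4  h5:4  h6:4  h7:5  h8:5  h9:4  h10:4 — peak 5.

5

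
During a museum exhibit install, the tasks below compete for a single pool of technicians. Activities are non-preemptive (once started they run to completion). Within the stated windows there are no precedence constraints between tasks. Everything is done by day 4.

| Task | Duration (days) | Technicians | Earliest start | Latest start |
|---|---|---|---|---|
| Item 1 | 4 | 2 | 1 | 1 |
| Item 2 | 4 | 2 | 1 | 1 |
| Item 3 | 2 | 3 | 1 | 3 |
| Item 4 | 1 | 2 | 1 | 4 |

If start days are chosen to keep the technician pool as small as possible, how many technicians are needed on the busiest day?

7

Early-start (Item 1@1, Item 2@1, Item 3@1, Item 4@1) gives peak 9: d1:9  d2:7  d3:4  d4:4.
Shift Item 4→3.
Schedule Item 1@1, Item 2@1, Item 3@1, Item 4@3: d1:7  d2:7  d3:6  d4:4 — peak 7.
No arrangement of the 12 feasible schedules does better.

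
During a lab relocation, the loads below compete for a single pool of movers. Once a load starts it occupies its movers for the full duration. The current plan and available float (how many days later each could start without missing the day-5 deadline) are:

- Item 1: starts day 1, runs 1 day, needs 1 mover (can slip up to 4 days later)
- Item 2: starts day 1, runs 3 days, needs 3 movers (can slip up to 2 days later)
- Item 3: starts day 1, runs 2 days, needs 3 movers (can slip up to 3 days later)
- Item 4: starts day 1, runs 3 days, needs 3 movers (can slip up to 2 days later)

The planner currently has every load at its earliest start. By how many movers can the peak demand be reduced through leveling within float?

4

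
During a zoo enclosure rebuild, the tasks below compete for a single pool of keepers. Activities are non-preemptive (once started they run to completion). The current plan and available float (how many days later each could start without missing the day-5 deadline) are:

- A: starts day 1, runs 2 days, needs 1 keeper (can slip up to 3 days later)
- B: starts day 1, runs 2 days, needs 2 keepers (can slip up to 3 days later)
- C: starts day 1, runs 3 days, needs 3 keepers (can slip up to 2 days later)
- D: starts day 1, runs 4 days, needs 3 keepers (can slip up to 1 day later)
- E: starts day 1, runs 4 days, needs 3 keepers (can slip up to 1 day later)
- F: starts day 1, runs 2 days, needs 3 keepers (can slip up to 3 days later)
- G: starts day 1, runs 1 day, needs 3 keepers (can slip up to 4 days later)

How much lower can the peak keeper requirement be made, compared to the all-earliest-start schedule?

7

Early-start peak: d1:18  d2:15  d3:9  d4:6  d5:0 ⇒ 18.
Leveled (A@1, B@3, C@1, D@1, E@1, F@4, G@5): d1:10  d2:10  d3:11  d4:11  d5:6 ⇒ 11.
Reduction 18 − 11 = 7.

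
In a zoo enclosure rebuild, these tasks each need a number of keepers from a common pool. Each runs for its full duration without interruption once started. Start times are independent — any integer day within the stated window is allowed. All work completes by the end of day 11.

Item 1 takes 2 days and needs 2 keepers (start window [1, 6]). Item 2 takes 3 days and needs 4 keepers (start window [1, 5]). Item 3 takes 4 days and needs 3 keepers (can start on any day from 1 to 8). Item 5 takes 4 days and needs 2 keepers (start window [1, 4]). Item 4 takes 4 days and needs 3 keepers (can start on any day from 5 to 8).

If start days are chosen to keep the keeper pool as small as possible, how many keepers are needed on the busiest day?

Early-start (Item 1@1, Item 2@1, Item 3@1, Item 5@1, Item 4@5) gives peak 11: d1:11  d2:11  d3:9  d4:5  d5:3  d6:3  d7:3  d8:3  d9:0  d10:0  d11:0.
Shift Item 3→4, Item 5→3, Item 4→7.
Schedule Item 1@1, Item 2@1, Item 3@4, Item 5@3, Item 4@7: d1:6  d2:6  d3:6  d4:5  d5:5  d6:5  d7:6  d8:3  d9:3  d10:3  d11:0 — peak 6.

6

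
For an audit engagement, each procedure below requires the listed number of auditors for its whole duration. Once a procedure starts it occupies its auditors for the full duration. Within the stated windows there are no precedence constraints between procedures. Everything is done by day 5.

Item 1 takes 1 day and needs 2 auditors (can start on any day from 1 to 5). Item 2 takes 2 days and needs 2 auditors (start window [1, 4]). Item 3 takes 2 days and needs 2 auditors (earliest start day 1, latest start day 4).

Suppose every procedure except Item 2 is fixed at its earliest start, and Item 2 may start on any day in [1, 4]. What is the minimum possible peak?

4

Item 2@1: d1:6  d2:4  d3:0  d4:0  d5:0 → peak 6
Item 2@2: d1:4  d2:4  d3:2  d4:0  d5:0 → peak 4
Item 2@3: d1:4  d2:2  d3:2  d4:2  d5:0 → peak 4
Item 2@4: d1:4  d2:2  d3:0  d4:2  d5:2 → peak 4
Best is Item 2@2, peak 4.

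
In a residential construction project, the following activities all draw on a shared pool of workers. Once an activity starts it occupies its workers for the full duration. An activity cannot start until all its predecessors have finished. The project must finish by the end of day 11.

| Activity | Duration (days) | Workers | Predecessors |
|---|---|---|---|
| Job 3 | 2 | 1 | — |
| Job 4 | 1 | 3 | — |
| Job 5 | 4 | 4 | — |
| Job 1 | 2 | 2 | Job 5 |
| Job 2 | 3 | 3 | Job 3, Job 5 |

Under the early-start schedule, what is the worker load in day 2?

5

At early start, day 2 has: Job 3, Job 5.
Demand: 1 + 4 = 5.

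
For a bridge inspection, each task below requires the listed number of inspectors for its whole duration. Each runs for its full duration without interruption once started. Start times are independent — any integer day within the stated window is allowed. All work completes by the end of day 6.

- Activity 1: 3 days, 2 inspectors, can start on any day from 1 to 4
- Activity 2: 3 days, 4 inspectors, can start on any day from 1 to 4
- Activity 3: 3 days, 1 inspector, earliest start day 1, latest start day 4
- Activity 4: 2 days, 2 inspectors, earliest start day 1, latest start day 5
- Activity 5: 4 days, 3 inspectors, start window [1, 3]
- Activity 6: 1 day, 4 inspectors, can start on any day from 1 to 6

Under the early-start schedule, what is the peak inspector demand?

Early-start schedule: Activity 1@1, Activity 2@1, Activity 3@1, Activity 4@1, Activity 5@1, Activity 6@1.
Load per day: day 1: 16, day 2: 12, day 3: 10, day 4: 3, day 5: 0, day 6: 0.
Peak is 16.

16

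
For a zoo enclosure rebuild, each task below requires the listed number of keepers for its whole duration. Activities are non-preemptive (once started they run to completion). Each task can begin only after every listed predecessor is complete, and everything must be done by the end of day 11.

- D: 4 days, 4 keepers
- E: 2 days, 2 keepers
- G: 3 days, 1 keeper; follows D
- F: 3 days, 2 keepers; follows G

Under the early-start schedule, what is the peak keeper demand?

6

Early-start schedule: D@1, E@1, G@5, F@8.
Load per day: day 1: 6, day 2: 6, day 3: 4, day 4: 4, day 5: 1, day 6: 1, day 7: 1, day 8: 2, day 9: 2, day 10: 2, day 11: 0.
Peak is 6.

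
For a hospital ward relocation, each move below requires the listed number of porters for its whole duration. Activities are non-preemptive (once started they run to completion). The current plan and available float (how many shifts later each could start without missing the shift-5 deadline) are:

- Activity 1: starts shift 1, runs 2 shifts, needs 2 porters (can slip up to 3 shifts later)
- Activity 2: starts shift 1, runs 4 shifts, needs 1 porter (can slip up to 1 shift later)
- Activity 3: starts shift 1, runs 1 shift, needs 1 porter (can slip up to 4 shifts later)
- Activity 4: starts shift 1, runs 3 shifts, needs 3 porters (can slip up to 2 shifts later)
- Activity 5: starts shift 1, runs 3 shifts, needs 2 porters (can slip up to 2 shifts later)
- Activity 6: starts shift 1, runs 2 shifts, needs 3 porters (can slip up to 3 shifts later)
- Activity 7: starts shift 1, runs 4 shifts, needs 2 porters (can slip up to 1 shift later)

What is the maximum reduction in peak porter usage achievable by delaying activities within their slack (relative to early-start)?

6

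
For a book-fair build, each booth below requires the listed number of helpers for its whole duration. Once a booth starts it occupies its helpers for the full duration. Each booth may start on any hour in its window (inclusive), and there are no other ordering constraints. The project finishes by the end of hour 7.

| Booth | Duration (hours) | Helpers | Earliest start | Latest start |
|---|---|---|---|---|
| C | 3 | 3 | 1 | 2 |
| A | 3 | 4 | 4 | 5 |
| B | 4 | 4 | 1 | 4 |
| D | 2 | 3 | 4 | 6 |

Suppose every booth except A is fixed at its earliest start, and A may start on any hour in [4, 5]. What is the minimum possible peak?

7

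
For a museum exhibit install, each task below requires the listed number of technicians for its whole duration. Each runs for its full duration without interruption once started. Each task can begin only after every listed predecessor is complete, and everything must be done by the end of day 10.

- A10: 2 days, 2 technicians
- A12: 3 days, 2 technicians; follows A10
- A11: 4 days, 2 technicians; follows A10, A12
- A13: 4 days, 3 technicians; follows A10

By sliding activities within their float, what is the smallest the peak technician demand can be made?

Schedule A10@1, A12@3, A11@6, A13@3: d1:2  d2:2  d3:5  d4:5  d5:5  d6:5  d7:2  d8:2  d9:2  d10:0 — peak 5.
No arrangement of the 19 feasible schedules does better.

5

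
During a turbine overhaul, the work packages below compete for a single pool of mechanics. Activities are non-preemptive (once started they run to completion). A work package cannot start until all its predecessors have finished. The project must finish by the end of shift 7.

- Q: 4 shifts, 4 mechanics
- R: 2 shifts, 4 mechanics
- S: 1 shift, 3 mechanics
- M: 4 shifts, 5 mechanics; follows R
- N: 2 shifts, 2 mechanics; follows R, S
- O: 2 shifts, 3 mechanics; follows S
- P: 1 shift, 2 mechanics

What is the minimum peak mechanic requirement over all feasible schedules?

10

Early-start (Q@1, R@1, S@1, M@3, N@3, O@2, P@1) gives peak 14: s1:13  s2:11  s3:14  s4:11  s5:5  s6:5  s7:0.
Shift S→3, M→4, N→5, O→5.
Schedule Q@1, R@1, S@3, M@4, N@5, O@5, P@1: s1:10  s2:8  s3:7  s4:9  s5:10  s6:10  s7:5 — peak 10.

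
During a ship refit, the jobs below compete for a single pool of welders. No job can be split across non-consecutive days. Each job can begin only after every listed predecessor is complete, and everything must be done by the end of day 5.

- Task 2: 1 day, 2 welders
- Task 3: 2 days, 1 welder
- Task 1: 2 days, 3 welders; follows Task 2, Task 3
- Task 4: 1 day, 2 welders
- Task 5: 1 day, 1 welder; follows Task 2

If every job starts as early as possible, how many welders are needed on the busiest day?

Early-start schedule: Task 2@1, Task 3@1, Task 1@3, Task 4@1, Task 5@2.
Load per day: day 1: 5, day 2: 2, day 3: 3, day 4: 3, day 5: 0.
Peak is 5.

5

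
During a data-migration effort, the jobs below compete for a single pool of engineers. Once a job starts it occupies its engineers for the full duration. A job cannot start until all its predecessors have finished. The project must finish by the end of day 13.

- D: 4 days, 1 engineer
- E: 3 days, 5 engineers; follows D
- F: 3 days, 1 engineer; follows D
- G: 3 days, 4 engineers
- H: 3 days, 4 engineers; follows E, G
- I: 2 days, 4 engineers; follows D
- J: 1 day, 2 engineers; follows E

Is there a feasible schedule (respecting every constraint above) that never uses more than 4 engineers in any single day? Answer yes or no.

Total engineer-days = 56; over 13 days the average is 56/13 > 4, so some day must exceed 4.

no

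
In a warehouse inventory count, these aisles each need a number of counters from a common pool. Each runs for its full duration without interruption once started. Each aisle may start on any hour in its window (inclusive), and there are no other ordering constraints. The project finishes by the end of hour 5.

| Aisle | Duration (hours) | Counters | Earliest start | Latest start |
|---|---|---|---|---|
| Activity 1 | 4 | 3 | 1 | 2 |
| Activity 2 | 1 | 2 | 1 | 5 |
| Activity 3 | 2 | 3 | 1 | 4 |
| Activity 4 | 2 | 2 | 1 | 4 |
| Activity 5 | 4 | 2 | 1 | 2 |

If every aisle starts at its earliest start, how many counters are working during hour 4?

5

At early start, hour 4 has: Activity 1, Activity 5.
Demand: 3 + 2 = 5.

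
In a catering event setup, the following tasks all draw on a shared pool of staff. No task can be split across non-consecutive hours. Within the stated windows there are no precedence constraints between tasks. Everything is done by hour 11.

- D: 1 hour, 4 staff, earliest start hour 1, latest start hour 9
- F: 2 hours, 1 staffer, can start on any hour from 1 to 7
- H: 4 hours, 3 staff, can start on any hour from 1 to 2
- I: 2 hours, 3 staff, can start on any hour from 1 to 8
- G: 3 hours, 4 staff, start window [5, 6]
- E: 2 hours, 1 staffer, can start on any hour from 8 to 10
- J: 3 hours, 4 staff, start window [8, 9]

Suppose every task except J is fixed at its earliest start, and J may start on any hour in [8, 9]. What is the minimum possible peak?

11

J@8: h1:11  h2:7  h3:3  h4:3  h5:4  h6:4  h7:4  h8:5  h9:5  h10:4  h11:0 → peak 11
J@9: h1:11  h2:7  h3:3  h4:3  h5:4  h6:4  h7:4  h8:1  h9:5  h10:4  h11:4 → peak 11
Best is J@8, peak 11.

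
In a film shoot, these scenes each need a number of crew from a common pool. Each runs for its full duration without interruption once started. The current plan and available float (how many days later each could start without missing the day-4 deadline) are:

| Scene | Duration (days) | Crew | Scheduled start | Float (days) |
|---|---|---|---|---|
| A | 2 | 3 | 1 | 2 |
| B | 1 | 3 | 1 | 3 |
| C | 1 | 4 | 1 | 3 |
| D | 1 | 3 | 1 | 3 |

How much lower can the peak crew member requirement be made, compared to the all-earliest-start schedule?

7

Early-start peak: d1:13  d2:3  d3:0  d4:0 ⇒ 13.
Leveled (A@1, B@1, C@3, D@2): d1:6  d2:6  d3:4  d4:0 ⇒ 6.
Reduction 13 − 6 = 7.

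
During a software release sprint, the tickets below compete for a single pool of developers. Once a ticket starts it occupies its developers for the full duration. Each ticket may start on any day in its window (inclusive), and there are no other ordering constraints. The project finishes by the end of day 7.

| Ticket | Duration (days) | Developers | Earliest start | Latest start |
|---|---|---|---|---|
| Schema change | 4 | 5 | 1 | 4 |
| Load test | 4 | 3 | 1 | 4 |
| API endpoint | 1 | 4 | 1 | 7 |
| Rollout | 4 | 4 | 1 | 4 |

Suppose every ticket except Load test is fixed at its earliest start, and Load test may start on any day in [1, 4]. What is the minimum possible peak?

13

Load test@1: d1:16  d2:12  d3:12  d4:12  d5:0  d6:0  d7:0 → peak 16
Load test@2: d1:13  d2:12  d3:12  d4:12  d5:3  d6:0  d7:0 → peak 13
Load test@3: d1:13  d2:9  d3:12  d4:12  d5:3  d6:3  d7:0 → peak 13
Load test@4: d1:13  d2:9  d3:9  d4:12  d5:3  d6:3  d7:3 → peak 13
Best is Load test@2, peak 13.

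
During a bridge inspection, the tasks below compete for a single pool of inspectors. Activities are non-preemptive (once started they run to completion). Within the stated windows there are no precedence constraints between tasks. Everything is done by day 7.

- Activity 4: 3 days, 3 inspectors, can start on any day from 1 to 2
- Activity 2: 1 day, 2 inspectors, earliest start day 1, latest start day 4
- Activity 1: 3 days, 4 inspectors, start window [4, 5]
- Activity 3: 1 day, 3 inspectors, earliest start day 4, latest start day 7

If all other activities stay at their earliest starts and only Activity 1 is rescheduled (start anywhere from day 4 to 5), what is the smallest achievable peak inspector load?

5

Activity 1@4: d1:5  d2:3  d3:3  d4:7  d5:4  d6:4  d7:0 → peak 7
Activity 1@5: d1:5  d2:3  d3:3  d4:3  d5:4  d6:4  d7:4 → peak 5
Best is Activity 1@5, peak 5.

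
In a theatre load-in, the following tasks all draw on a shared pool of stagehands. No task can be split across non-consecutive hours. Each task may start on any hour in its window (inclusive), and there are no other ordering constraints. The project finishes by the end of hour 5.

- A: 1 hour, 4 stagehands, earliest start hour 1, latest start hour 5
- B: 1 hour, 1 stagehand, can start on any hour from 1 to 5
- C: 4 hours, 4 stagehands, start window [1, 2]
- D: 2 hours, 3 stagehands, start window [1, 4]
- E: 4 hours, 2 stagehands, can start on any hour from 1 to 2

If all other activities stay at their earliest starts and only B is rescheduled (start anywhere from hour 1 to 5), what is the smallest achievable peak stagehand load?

13

B@1: h1:14  h2:9  h3:6  h4:6  h5:0 → peak 14
B@2: h1:13  h2:10  h3:6  h4:6  h5:0 → peak 13
B@3: h1:13  h2:9  h3:7  h4:6  h5:0 → peak 13
B@4: h1:13  h2:9  h3:6  h4:7  h5:0 → peak 13
B@5: h1:13  h2:9  h3:6  h4:6  h5:1 → peak 13
Best is B@2, peak 13.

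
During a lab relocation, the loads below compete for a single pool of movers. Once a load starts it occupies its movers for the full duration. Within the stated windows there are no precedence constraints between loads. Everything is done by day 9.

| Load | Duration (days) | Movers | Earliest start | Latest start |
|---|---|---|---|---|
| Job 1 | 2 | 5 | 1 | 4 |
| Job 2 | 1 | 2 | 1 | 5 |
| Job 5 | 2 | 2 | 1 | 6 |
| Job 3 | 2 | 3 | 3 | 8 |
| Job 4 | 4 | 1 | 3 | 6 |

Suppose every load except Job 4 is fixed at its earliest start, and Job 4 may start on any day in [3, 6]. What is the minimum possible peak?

Job 4@3: d1:9  d2:7  d3:4  d4:4  d5:1  d6:1  d7:0  d8:0  d9:0 → peak 9
Job 4@4: d1:9  d2:7  d3:3  d4:4  d5:1  d6:1  d7:1  d8:0  d9:0 → peak 9
Job 4@5: d1:9  d2:7  d3:3  d4:3  d5:1  d6:1  d7:1  d8:1  d9:0 → peak 9
Job 4@6: d1:9  d2:7  d3:3  d4:3  d5:0  d6:1  d7:1  d8:1  d9:1 → peak 9
Best is Job 4@3, peak 9.

9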